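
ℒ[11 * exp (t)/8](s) 11/ (8 * (s - 1))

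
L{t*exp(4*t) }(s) (s - 4) ^(-2) 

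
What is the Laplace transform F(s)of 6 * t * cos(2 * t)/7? 6 * (s^2 - 4)/(7 * (s^2 + 4)^2)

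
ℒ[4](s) 4/s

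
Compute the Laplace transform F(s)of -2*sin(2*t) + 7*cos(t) 7*s/(s^2 + 1) - 4/(s^2 + 4)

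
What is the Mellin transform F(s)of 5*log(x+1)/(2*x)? -5*pi*csc(pi*s)/(2*s - 2)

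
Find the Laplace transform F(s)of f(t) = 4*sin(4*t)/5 16/(5*(s^2 + 16))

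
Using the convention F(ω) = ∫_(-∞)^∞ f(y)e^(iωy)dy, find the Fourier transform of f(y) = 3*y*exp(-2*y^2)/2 3*sqrt(2)*I*sqrt(pi)*ω*exp(-ω^2/8)/16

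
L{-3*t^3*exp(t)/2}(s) -9/(s - 1)^4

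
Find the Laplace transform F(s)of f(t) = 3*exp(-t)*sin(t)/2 3/(2*((s+1)^2+1))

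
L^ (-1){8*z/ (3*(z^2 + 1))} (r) 8*cos (r)/3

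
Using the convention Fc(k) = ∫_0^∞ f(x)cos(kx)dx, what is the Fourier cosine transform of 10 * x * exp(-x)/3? 10 * (1 - k^2)/(3 * (k^2 + 1)^2)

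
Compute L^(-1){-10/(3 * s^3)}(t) -5 * t^2/3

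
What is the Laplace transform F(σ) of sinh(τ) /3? 1/(3*(σ^2 - 1) ) 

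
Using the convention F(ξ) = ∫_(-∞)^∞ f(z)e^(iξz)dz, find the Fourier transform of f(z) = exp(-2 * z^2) sqrt(2) * sqrt(pi) * exp(-ξ^2/8)/2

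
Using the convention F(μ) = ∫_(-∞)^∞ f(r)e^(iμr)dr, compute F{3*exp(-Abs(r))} 6/(μ^2+1)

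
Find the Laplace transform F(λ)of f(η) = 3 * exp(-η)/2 3/(2 * (λ + 1))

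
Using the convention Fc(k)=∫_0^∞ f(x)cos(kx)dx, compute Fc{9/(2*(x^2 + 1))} 9*pi*exp(-k)/4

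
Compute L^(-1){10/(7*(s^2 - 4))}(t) 5*sinh(2*t)/7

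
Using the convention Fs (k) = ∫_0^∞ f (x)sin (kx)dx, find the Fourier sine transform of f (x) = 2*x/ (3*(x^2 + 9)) pi*exp (-3*k)/3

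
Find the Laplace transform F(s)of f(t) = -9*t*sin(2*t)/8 -9*s/(2*(s^2+4)^2)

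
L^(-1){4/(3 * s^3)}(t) 2 * t^2/3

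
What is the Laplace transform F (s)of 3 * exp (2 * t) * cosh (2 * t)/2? 3 * (s - 2)/ (2 * s * (s - 4))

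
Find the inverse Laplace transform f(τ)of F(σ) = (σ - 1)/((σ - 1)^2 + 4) exp(τ) * cos(2 * τ)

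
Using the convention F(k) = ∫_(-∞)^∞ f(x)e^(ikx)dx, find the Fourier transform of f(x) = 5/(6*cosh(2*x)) 5*pi/(12*cosh(pi*k/4))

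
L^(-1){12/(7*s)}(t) 12/7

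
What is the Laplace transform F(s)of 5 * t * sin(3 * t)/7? 30 * s/(7 * (s^2 + 9)^2)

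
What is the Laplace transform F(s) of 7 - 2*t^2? 7/s - 4/s^3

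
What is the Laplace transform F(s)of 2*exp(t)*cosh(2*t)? 2*(s - 1)/((s - 1)^2 - 4)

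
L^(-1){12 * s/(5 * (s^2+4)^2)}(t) 3 * t * sin(2 * t)/5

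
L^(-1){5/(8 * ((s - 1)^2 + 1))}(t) 5 * exp(t) * sin(t)/8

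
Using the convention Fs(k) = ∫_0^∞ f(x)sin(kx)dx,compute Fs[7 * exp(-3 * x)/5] 7 * k/(5 * (k^2 + 9))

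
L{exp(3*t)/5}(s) 1/(5*(s - 3))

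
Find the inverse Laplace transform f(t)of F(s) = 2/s 2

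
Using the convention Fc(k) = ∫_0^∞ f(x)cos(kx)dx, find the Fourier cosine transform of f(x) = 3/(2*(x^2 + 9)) pi*exp(-3*k)/4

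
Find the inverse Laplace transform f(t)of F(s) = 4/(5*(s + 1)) 4*exp(-t)/5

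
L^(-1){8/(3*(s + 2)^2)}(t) 8*t*exp(-2*t)/3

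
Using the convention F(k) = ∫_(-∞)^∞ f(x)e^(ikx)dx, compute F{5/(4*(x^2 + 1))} 5*pi*exp(-Abs(k))/4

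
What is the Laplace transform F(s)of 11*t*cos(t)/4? 11*(s^2 - 1)/(4*(s^2+1)^2)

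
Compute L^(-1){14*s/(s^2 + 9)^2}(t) 7*t*sin(3*t)/3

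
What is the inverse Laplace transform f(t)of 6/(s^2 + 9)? 2*sin(3*t)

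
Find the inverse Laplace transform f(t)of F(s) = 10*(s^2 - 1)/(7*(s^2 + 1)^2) 10*t*cos(t)/7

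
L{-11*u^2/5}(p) -22/(5*p^3)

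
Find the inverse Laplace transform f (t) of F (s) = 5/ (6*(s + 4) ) 5*exp (-4*t) /6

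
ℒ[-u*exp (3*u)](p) -1/ (p - 3)^2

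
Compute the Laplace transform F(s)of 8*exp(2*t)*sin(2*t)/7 16/(7*((s - 2)^2 + 4))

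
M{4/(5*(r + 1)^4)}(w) 2*gamma(w)*gamma(4 - w)/15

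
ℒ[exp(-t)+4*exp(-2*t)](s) 1/(s+1)+4/(s+2)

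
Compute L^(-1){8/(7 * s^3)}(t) 4 * t^2/7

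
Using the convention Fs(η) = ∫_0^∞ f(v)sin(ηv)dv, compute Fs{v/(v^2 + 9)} pi*exp(-3*η)/2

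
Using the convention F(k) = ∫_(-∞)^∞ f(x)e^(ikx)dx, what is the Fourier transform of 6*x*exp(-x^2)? 3*I*sqrt(pi)*k*exp(-k^2/4)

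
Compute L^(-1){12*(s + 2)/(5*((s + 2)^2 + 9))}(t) 12*exp(-2*t)*cos(3*t)/5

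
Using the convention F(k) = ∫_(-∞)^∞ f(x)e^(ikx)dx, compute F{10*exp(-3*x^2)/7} 10*sqrt(3)*sqrt(pi)*exp(-k^2/12)/21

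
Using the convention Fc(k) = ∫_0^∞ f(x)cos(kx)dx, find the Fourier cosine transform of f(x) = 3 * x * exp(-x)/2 3 * (1 - k^2)/(2 * (k^2 + 1)^2)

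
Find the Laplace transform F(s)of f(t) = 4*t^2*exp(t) 8/(s - 1)^3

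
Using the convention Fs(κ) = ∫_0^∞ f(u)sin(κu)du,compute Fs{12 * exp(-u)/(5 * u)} 12 * atan(κ)/5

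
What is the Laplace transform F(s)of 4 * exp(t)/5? 4/(5 * (s - 1))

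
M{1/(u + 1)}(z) pi*csc(pi*z)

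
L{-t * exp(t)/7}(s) -1/(7 * (s - 1)^2)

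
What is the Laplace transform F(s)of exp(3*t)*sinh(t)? 1/((s - 3)^2 - 1)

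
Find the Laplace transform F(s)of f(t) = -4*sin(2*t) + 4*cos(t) 4*s/(s^2 + 1) - 8/(s^2 + 4)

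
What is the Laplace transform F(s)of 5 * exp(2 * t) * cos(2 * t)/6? 5 * (s - 2)/(6 * ((s - 2)^2 + 4))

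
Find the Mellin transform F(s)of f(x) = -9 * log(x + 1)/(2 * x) 9 * pi * csc(pi * s)/(2 * (s - 1))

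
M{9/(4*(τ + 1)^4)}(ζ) 3*gamma(ζ)*gamma(4 - ζ)/8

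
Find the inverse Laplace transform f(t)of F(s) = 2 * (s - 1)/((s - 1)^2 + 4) 2 * exp(t) * cos(2 * t)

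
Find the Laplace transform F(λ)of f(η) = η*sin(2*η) 4*λ/(λ^2+4)^2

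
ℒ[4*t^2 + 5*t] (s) 8/s^3 + 5/s^2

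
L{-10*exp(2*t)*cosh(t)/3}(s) 10*(2 - s)/(3*((s - 2)^2 - 1))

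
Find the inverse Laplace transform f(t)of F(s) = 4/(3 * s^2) 4 * t/3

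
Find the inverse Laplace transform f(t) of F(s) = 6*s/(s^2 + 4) 6*cos(2*t) 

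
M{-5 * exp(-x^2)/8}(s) -5 * gamma(s/2)/16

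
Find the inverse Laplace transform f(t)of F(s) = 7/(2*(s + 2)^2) 7*t*exp(-2*t)/2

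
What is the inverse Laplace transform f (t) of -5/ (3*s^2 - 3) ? -5*sinh (t) /3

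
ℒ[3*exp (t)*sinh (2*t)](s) 6/ ( (s - 1)^2 - 4)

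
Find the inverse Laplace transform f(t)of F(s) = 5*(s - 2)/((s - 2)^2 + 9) 5*exp(2*t)*cos(3*t)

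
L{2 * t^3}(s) 12/s^4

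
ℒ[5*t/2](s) 5/(2*s^2)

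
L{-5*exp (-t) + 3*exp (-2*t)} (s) 3/ (s + 2) - 5/ (s + 1)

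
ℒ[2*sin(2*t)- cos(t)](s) 4/(s^2 + 4)- s/(s^2 + 1)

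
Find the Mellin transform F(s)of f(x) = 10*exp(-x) 10*gamma(s)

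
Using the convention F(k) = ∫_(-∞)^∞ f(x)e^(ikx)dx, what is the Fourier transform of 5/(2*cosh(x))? 5*pi/(2*cosh(pi*k/2))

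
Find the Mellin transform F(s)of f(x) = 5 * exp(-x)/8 5 * gamma(s)/8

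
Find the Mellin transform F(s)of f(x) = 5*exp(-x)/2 5*gamma(s)/2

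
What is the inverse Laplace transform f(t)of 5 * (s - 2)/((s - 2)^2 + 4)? 5 * exp(2 * t) * cos(2 * t)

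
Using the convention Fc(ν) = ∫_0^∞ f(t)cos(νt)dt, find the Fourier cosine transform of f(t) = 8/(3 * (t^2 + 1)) 4 * pi * exp(-ν)/3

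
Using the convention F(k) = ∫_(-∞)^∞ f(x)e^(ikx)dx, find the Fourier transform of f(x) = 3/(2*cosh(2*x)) 3*pi/(4*cosh(pi*k/4))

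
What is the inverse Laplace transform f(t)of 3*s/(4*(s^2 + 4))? 3*cos(2*t)/4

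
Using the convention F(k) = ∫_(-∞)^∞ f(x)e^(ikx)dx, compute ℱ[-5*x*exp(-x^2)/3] -5*I*sqrt(pi)*k*exp(-k^2/4)/6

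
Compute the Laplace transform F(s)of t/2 1/(2 * s^2)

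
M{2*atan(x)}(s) -pi*sec(pi*s/2)/s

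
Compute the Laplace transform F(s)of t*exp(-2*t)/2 1/(2*(s + 2)^2)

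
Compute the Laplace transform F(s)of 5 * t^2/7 10/(7 * s^3)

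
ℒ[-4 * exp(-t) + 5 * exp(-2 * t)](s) 5/(s + 2)-4/(s + 1)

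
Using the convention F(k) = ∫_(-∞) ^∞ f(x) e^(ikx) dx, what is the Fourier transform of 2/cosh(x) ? 2*pi/cosh(pi*k/2) 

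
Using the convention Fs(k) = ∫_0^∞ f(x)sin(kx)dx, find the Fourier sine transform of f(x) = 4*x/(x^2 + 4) 2*pi*exp(-2*k)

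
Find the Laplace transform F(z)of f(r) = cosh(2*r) z/(z^2 - 4)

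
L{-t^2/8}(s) -1/(4*s^3)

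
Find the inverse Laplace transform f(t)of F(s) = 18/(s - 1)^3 9 * t^2 * exp(t)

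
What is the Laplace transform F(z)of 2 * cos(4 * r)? 2 * z/(z^2 + 16)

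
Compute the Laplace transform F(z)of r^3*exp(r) 6/(z - 1)^4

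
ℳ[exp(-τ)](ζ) gamma(ζ) 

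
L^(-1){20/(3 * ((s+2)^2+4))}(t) 10 * exp(-2 * t) * sin(2 * t)/3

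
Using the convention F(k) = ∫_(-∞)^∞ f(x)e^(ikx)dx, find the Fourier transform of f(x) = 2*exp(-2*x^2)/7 sqrt(2)*sqrt(pi)*exp(-k^2/8)/7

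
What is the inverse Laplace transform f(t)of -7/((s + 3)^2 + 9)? -7*exp(-3*t)*sin(3*t)/3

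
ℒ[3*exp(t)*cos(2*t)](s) 3*(s - 1)/((s - 1)^2 + 4)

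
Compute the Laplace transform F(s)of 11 11/s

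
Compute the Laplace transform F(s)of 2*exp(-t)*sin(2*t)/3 4/(3*((s + 1)^2 + 4))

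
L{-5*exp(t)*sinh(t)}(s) -5/(s*(s - 2))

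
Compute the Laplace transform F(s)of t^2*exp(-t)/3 2/(3*(s + 1)^3)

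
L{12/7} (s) 12/ (7 * s)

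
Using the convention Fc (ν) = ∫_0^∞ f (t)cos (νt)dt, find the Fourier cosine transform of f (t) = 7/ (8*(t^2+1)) 7*pi*exp (-ν)/16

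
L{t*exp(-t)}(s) (s + 1)^(-2)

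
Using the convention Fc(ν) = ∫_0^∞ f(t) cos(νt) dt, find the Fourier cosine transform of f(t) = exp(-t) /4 1/(4 * (ν^2+1) ) 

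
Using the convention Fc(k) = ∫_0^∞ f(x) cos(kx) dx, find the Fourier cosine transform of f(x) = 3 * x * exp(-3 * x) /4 3 * (9 - k^2) /(4 * (k^2 + 9) ^2) 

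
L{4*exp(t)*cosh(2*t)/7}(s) 4*(s - 1)/(7*((s - 1)^2 - 4))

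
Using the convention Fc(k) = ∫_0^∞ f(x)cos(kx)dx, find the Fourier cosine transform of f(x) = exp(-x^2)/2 sqrt(pi)*exp(-k^2/4)/4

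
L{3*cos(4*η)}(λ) 3*λ/(λ^2+16)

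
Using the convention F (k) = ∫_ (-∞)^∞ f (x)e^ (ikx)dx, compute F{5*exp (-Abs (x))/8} 5/ (4*(k^2 + 1))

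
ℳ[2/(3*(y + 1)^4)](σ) gamma(σ)*gamma(4 - σ)/9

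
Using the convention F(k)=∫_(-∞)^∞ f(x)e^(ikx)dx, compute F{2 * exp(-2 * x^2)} sqrt(2) * sqrt(pi) * exp(-k^2/8)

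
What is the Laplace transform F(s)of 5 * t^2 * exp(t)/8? 5/(4 * (s - 1)^3)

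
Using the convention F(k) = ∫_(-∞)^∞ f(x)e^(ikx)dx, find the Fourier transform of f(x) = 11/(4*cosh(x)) 11*pi/(4*cosh(pi*k/2))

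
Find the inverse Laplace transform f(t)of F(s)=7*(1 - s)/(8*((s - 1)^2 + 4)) -7*exp(t)*cos(2*t)/8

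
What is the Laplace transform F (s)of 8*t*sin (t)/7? 16*s/ (7*(s^2 + 1)^2)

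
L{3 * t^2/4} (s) 3/ (2 * s^3) 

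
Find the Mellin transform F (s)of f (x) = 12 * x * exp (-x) 12 * gamma (s + 1)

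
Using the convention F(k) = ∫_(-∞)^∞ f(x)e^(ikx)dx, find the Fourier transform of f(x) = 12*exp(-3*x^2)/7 4*sqrt(3)*sqrt(pi)*exp(-k^2/12)/7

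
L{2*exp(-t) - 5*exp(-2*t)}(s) 2/(s + 1) - 5/(s + 2)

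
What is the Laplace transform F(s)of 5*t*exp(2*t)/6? 5/(6*(s - 2)^2)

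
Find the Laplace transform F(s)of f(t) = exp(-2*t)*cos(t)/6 (s + 2)/(6*((s + 2)^2 + 1))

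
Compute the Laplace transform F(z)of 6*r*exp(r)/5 6/(5*(z - 1)^2)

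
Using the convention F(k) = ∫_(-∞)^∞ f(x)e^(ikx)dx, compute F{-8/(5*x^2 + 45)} -8*pi*exp(-3*Abs(k))/15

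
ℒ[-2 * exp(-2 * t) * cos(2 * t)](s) 2 * (-s - 2)/((s + 2)^2 + 4)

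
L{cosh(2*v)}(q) q/(q^2 - 4)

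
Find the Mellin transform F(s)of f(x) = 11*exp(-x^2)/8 11*gamma(s/2)/16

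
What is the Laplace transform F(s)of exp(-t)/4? 1/(4*(s + 1))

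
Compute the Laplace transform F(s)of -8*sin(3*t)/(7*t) -8*atan(3/s)/7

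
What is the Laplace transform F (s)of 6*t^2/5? 12/ (5*s^3)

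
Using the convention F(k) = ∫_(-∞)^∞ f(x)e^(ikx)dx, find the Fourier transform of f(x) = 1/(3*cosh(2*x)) pi/(6*cosh(pi*k/4))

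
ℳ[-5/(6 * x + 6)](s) -5 * pi * csc(pi * s)/6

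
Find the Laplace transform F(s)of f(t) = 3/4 3/(4 * s)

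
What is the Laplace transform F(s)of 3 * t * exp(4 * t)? 3/(s - 4)^2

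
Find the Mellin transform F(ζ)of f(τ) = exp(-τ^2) gamma(ζ/2)/2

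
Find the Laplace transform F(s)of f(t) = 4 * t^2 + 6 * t 6/s^2 + 8/s^3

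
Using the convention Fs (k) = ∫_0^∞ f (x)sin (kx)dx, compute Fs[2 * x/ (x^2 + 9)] pi * exp (-3 * k)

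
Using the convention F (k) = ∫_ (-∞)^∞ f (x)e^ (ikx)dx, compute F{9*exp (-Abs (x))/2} 9/ (k^2 + 1)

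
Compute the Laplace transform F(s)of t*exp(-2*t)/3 1/(3*(s+2)^2)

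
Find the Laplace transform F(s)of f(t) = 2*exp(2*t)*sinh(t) 2/((s - 2)^2 - 1)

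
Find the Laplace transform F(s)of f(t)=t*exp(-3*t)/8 1/(8*(s + 3)^2)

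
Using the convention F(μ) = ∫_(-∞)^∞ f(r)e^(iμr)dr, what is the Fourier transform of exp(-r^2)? sqrt(pi) * exp(-μ^2/4)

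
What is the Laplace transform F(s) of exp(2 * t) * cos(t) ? (s - 2) /((s - 2) ^2 + 1) 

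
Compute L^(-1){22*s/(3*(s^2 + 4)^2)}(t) 11*t*sin(2*t)/6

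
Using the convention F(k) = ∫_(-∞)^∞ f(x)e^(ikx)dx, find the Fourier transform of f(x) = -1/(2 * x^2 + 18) -pi * exp(-3 * Abs(k))/6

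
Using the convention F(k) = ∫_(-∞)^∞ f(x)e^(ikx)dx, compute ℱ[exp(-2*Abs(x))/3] 4/(3*(k^2+4))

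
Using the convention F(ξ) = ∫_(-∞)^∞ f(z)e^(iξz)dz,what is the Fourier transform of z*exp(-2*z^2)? sqrt(2)*I*sqrt(pi)*ξ*exp(-ξ^2/8)/8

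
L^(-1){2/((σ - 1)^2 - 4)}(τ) exp(τ)*sinh(2*τ)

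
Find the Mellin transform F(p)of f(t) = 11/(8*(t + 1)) 11*pi*csc(pi*p)/8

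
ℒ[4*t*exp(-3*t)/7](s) 4/(7*(s + 3)^2)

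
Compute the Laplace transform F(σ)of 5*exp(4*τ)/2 5/(2*(σ - 4))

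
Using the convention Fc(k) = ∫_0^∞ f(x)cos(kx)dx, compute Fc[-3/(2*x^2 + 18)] -pi*exp(-3*k)/4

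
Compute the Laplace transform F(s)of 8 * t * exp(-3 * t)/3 8/(3 * (s + 3)^2)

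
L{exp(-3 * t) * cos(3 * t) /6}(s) (s + 3) /(6 * ((s + 3) ^2 + 9) ) 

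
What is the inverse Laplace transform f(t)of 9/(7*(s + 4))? 9*exp(-4*t)/7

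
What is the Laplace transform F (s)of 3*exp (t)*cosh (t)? 3*(s - 1)/ (s*(s - 2))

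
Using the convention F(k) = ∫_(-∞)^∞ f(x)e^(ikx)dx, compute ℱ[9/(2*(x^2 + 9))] 3*pi*exp(-3*Abs(k))/2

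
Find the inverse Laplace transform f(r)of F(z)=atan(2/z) sin(2 * r)/r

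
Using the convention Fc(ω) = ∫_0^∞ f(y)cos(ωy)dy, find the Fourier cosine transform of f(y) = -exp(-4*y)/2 -2/(ω^2 + 16)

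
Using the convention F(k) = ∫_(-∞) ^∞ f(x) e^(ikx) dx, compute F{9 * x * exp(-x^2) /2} 9 * I * sqrt(pi) * k * exp(-k^2/4) /4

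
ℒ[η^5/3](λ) 40/λ^6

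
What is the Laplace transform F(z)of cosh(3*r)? z/(z^2-9)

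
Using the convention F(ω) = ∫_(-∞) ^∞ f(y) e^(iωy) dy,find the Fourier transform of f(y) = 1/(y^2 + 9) pi*exp(-3*Abs(ω) ) /3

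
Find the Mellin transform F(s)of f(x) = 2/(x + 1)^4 gamma(s)*gamma(4 - s)/3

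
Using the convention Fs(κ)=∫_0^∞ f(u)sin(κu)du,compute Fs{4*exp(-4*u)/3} 4*κ/(3*(κ^2 + 16))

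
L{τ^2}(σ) 2/σ^3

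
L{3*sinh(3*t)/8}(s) 9/(8*(s^2 - 9))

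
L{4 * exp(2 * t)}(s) 4/(s - 2)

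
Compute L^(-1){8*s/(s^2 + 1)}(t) 8*cos(t)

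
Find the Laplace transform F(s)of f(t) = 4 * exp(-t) 4/(s + 1)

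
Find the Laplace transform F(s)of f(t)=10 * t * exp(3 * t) 10/(s - 3)^2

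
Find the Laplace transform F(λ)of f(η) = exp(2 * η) 1/(λ - 2)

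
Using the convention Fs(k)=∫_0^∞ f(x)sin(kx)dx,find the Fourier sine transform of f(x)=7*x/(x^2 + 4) 7*pi*exp(-2*k)/2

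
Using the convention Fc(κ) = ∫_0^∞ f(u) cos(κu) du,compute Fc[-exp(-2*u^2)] -sqrt(2)*sqrt(pi)*exp(-κ^2/8) /4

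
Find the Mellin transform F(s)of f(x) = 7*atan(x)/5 -7*pi*sec(pi*s/2)/(10*s)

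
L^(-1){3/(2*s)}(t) 3/2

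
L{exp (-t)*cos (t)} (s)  (s + 1)/ ( (s + 1)^2 + 1)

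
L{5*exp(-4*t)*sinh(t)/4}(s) 5/(4*((s + 4)^2 - 1))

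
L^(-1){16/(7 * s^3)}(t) 8 * t^2/7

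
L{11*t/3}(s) 11/(3*s^2)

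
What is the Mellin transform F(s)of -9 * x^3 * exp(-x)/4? -9 * gamma(s + 3)/4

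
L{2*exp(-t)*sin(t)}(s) 2/((s + 1)^2 + 1)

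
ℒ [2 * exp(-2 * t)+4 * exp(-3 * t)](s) 4/(s+3)+2/(s+2)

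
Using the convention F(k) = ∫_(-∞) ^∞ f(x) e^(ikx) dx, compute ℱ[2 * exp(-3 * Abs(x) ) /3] 4/(k^2 + 9) 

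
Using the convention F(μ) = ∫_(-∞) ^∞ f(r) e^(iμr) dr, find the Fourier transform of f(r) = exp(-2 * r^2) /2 sqrt(2) * sqrt(pi) * exp(-μ^2/8) /4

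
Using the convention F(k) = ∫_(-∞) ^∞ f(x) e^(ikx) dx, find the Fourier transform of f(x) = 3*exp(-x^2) 3*sqrt(pi)*exp(-k^2/4) 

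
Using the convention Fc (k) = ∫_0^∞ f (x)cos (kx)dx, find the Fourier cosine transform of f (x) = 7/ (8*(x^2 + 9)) 7*pi*exp (-3*k)/48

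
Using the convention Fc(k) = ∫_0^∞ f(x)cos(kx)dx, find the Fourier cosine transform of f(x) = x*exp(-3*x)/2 (9 - k^2)/(2*(k^2+9)^2)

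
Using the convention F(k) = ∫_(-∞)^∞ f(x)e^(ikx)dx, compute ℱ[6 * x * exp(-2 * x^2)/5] 3 * sqrt(2) * I * sqrt(pi) * k * exp(-k^2/8)/20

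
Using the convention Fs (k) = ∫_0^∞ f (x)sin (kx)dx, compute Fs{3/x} 3*pi/2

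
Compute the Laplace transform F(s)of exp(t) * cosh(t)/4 (s - 1)/(4 * s * (s - 2))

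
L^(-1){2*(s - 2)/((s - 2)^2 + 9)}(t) 2*exp(2*t)*cos(3*t)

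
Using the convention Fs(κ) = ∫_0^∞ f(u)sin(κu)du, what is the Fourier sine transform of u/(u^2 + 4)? pi*exp(-2*κ)/2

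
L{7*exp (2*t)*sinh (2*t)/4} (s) 7/ (2*s*(s - 4))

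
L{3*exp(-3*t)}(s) 3/(s + 3)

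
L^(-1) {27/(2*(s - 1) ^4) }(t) 9*t^3*exp(t) /4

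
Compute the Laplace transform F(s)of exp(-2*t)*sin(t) 1/((s + 2)^2 + 1)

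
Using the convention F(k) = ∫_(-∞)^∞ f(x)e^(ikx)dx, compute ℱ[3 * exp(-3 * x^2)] sqrt(3) * sqrt(pi) * exp(-k^2/12)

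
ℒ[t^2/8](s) 1/(4 * s^3)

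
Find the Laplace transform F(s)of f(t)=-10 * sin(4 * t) -40/(s^2+16)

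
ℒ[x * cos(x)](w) (w^2 - 1)/(w^2+1)^2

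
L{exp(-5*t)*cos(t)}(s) (s + 5)/((s + 5)^2 + 1)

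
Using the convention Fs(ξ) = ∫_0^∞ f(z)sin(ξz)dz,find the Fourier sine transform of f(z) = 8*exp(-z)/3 8*ξ/(3*(ξ^2 + 1))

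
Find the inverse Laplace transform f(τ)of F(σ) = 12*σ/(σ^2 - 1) 12*cosh(τ)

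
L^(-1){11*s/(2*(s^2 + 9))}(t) 11*cos(3*t)/2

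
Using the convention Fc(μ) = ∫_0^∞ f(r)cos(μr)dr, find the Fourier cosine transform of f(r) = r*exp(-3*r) (9 - μ^2)/(μ^2 + 9)^2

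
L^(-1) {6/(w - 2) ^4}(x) x^3 * exp(2 * x) 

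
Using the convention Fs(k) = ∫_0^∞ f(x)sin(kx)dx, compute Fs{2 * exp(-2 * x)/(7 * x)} 2 * atan(k/2)/7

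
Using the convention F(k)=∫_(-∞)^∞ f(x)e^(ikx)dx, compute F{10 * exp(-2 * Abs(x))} 40/(k^2 + 4)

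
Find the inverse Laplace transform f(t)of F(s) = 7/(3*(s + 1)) 7*exp(-t)/3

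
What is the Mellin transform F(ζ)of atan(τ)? -pi * sec(pi * ζ/2)/(2 * ζ)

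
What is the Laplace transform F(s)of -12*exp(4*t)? -12/(s - 4)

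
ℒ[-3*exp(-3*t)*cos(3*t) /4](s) 3*(-s - 3) /(4*((s+3) ^2+9) ) 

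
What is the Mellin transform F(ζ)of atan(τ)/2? -pi*sec(pi*ζ/2)/(4*ζ)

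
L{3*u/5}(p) 3/(5*p^2)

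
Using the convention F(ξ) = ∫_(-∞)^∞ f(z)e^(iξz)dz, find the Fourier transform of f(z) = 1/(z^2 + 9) pi * exp(-3 * Abs(ξ))/3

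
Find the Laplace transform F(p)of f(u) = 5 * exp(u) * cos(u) 5 * (p - 1)/((p - 1)^2 + 1)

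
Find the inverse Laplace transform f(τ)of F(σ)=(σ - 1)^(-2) τ * exp(τ)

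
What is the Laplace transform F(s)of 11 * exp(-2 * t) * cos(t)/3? 11 * (s + 2)/(3 * ((s + 2)^2 + 1))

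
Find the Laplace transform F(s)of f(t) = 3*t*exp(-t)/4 3/(4*(s + 1)^2)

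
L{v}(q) q^(-2)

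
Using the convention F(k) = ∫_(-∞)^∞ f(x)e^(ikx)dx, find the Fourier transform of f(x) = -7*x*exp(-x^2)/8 -7*I*sqrt(pi)*k*exp(-k^2/4)/16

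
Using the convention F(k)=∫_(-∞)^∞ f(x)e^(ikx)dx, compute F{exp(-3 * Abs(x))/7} 6/(7 * (k^2 + 9))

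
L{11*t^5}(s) 1320/s^6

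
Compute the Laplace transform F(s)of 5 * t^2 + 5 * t 10/s^3 + 5/s^2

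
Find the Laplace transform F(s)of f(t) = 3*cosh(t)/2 3*s/(2*(s^2 - 1))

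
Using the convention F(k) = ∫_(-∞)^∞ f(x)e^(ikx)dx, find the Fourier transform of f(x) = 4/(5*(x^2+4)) 2*pi*exp(-2*Abs(k))/5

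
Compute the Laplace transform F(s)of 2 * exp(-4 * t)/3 2/(3 * (s + 4))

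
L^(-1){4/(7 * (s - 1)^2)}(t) 4 * t * exp(t)/7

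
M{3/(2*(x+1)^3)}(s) 3*pi*(s - 2)*(s - 1)/(4*sin(pi*s))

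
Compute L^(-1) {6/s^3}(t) 3 * t^2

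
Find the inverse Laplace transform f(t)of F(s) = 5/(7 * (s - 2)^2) 5 * t * exp(2 * t)/7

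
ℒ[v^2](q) 2/q^3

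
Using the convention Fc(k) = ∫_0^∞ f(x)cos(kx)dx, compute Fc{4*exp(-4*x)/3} 16/(3*(k^2 + 16))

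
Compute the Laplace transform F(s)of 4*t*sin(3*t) 24*s/(s^2 + 9)^2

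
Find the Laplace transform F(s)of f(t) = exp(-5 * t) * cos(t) (s+5)/((s+5)^2+1)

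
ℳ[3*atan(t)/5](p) -3*pi*sec(pi*p/2)/(10*p)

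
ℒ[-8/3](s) -8/(3 * s)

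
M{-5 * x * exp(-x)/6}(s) -5 * gamma(s + 1)/6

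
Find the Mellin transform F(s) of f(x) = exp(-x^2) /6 gamma(s/2) /12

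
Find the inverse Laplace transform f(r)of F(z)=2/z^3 r^2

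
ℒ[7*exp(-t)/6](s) 7/(6*(s + 1))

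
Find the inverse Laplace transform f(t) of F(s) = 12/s 12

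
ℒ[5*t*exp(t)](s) 5/(s - 1)^2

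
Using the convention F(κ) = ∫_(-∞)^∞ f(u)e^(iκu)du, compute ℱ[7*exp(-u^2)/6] 7*sqrt(pi)*exp(-κ^2/4)/6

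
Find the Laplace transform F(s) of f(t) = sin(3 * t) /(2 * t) atan(3/s) /2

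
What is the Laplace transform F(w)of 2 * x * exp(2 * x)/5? 2/(5 * (w - 2)^2)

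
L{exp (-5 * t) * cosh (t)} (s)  (s + 5)/ ( (s + 5)^2 - 1)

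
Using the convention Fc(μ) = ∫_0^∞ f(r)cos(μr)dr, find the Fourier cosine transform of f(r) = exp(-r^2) sqrt(pi)*exp(-μ^2/4)/2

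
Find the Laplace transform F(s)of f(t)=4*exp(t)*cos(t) 4*(s - 1)/((s - 1)^2 + 1)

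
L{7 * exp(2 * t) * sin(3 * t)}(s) 21/((s - 2)^2 + 9)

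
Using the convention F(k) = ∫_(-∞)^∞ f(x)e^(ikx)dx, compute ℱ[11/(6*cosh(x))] 11*pi/(6*cosh(pi*k/2))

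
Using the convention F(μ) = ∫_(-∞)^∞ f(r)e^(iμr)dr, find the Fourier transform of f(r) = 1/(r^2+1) pi*exp(-Abs(μ))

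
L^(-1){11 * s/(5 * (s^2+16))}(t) 11 * cos(4 * t)/5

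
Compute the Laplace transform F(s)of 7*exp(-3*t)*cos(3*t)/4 7*(s + 3)/(4*((s + 3)^2 + 9))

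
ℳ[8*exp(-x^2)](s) 4*gamma(s/2)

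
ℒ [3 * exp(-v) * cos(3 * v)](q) 3 * (q + 1)/((q + 1)^2 + 9)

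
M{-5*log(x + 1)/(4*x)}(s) 5*pi*csc(pi*s)/(4*(s - 1))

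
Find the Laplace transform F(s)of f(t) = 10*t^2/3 20/(3*s^3)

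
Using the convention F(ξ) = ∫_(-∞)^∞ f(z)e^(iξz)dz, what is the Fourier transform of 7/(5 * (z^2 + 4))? 7 * pi * exp(-2 * Abs(ξ))/10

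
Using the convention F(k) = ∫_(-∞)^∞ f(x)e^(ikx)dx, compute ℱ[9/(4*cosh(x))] 9*pi/(4*cosh(pi*k/2))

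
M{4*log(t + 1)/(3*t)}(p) -4*pi*csc(pi*p)/(3*p - 3)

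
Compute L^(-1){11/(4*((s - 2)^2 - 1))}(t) 11*exp(2*t)*sinh(t)/4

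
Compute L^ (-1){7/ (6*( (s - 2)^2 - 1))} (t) 7*exp (2*t)*sinh (t)/6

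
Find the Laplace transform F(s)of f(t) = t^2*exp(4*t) 2/(s - 4)^3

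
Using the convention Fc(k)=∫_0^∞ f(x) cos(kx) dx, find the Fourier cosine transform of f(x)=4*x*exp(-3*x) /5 4*(9 - k^2) /(5*(k^2 + 9) ^2) 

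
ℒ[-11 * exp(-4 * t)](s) -11/(s + 4)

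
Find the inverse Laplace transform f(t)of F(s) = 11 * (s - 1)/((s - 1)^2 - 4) 11 * exp(t) * cosh(2 * t)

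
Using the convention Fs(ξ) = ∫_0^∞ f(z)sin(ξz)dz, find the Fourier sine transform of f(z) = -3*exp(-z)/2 -3*ξ/(2*ξ^2 + 2)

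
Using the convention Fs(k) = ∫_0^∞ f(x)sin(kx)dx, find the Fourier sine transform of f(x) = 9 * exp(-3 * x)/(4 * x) 9 * atan(k/3)/4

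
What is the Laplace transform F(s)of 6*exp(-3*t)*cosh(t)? 6*(s + 3)/((s + 3)^2 - 1)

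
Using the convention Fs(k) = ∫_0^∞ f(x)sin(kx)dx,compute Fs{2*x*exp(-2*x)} 8*k/(k^2+4)^2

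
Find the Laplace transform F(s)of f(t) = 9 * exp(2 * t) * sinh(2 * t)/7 18/(7 * s * (s - 4))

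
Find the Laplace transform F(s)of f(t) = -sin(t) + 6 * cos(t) 6 * s/(s^2 + 1) - 1/(s^2 + 1)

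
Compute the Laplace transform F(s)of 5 5/s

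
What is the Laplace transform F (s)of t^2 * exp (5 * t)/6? 1/ (3 * (s - 5)^3)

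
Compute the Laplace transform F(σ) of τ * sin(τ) 2 * σ/(σ^2 + 1) ^2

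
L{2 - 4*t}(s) 2/s - 4/s^2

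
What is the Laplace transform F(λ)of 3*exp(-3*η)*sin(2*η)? 6/((λ + 3)^2 + 4)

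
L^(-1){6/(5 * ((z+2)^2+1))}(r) 6 * exp(-2 * r) * sin(r)/5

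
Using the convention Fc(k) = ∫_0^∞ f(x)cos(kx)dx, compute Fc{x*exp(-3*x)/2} (9 - k^2)/(2*(k^2 + 9)^2)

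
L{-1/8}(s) -1/(8 * s)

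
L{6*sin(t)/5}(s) 6/(5*(s^2 + 1))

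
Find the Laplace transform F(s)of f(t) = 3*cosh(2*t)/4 3*s/(4*(s^2 - 4))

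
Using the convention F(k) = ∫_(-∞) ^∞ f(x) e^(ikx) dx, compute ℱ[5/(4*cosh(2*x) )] 5*pi/(8*cosh(pi*k/4) ) 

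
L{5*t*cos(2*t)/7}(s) 5*(s^2 - 4)/(7*(s^2 + 4)^2)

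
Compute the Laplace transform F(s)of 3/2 3/(2 * s)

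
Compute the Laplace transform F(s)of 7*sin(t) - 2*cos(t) 7/(s^2 + 1) - 2*s/(s^2 + 1)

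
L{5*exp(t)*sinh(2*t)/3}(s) 10/(3*((s - 1)^2-4))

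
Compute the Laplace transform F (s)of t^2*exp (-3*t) 2/ (s+3)^3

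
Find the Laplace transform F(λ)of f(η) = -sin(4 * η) -4/(λ^2 + 16)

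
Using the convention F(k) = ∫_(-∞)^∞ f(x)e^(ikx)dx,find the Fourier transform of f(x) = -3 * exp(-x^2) -3 * sqrt(pi) * exp(-k^2/4)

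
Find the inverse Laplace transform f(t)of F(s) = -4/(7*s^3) -2*t^2/7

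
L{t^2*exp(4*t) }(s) 2/(s - 4) ^3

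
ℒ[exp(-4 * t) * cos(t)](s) (s + 4)/((s + 4)^2 + 1)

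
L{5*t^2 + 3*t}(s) 3/s^2 + 10/s^3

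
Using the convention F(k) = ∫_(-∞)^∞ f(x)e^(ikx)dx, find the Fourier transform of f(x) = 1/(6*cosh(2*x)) pi/(12*cosh(pi*k/4))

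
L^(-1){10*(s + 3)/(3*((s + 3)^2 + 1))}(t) 10*exp(-3*t)*cos(t)/3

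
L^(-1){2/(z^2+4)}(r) sin(2 * r)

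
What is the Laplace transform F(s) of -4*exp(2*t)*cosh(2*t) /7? 4*(2 - s) /(7*s*(s - 4) ) 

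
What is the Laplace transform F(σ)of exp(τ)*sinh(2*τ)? 2/((σ - 1)^2 - 4)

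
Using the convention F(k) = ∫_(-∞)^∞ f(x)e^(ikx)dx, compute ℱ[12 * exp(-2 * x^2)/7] 6 * sqrt(2) * sqrt(pi) * exp(-k^2/8)/7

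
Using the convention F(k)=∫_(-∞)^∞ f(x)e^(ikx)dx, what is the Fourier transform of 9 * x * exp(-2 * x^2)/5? 9 * sqrt(2) * I * sqrt(pi) * k * exp(-k^2/8)/40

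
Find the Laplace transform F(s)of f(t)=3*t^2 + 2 6/s^3 + 2/s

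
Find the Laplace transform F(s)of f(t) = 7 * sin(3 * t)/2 21/(2 * (s^2 + 9))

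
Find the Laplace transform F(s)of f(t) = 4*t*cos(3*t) 4*(s^2 - 9)/(s^2 + 9)^2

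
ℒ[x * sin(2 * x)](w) 4 * w/(w^2 + 4)^2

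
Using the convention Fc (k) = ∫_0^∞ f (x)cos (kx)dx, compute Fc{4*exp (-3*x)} 12/ (k^2 + 9)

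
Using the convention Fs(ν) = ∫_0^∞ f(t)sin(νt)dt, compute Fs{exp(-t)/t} atan(ν)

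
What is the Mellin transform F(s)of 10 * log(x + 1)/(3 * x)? -10 * pi * csc(pi * s)/(3 * s - 3)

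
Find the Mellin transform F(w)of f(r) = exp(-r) gamma(w)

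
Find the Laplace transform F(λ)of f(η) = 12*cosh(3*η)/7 12*λ/(7*(λ^2 - 9))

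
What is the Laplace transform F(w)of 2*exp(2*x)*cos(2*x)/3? 2*(w - 2)/(3*((w - 2)^2+4))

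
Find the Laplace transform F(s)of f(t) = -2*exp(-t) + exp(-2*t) 1/(s + 2) - 2/(s + 1)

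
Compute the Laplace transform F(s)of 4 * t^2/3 8/(3 * s^3)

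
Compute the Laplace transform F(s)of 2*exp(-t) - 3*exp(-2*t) 2/(s + 1) - 3/(s + 2)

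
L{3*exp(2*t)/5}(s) 3/(5*(s - 2))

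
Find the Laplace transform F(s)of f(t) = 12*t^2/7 24/(7*s^3)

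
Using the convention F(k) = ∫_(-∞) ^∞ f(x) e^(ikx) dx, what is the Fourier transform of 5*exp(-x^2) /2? 5*sqrt(pi)*exp(-k^2/4) /2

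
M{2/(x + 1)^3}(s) gamma(s) * gamma(3 - s)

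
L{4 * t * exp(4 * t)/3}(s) 4/(3 * (s - 4)^2)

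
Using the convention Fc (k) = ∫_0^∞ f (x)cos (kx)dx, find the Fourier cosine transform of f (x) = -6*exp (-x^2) -3*sqrt (pi)*exp (-k^2/4)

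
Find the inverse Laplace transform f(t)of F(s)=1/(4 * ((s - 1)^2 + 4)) exp(t) * sin(2 * t)/8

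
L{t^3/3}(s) 2/s^4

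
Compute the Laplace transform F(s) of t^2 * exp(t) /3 2/(3 * (s - 1) ^3) 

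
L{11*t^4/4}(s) 66/s^5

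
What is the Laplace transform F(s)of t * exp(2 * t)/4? 1/(4 * (s - 2)^2)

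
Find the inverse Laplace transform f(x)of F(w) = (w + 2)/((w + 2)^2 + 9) exp(-2*x)*cos(3*x)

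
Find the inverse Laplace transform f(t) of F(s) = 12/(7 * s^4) 2 * t^3/7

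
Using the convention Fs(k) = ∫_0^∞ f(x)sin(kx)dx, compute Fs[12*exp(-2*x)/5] 12*k/(5*(k^2 + 4))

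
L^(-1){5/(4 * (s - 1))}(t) 5 * exp(t)/4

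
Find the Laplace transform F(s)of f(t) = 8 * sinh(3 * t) 24/(s^2 - 9)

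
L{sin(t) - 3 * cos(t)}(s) 1/(s^2 + 1) - 3 * s/(s^2 + 1)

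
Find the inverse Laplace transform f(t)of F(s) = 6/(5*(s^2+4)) 3*sin(2*t)/5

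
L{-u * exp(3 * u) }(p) -1/(p - 3) ^2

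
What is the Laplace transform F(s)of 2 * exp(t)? 2/(s - 1)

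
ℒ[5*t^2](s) 10/s^3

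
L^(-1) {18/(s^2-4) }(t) 9*sinh(2*t) 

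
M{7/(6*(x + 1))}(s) 7*pi*csc(pi*s)/6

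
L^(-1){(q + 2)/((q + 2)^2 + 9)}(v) exp(-2 * v) * cos(3 * v)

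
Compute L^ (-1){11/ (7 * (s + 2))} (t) 11 * exp (-2 * t)/7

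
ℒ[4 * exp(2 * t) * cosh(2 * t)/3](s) 4 * (s - 2)/(3 * s * (s - 4))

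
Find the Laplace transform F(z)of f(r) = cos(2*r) z/(z^2 + 4)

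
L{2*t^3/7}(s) 12/(7*s^4)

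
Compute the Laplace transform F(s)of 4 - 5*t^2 4/s - 10/s^3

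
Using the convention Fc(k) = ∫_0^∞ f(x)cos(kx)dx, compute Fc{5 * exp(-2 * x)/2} 5/(k^2 + 4)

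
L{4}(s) 4/s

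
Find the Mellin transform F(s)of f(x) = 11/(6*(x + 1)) 11*pi*csc(pi*s)/6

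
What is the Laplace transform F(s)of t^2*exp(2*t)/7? 2/(7*(s - 2)^3)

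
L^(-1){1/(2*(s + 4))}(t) exp(-4*t)/2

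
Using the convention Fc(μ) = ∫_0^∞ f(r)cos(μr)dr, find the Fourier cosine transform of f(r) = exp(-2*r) 2/(μ^2+4)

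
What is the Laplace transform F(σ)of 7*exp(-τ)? 7/(σ + 1)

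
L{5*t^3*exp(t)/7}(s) 30/(7*(s - 1)^4)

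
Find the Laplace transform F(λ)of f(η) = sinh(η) 1/(λ^2 - 1)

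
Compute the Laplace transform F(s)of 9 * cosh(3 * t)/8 9 * s/(8 * (s^2 - 9))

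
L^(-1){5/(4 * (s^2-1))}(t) 5 * sinh(t)/4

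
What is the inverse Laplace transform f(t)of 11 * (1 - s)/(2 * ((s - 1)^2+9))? -11 * exp(t) * cos(3 * t)/2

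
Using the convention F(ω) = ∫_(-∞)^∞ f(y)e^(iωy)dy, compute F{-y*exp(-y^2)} -I*sqrt(pi)*ω*exp(-ω^2/4)/2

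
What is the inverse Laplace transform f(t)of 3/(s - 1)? 3*exp(t)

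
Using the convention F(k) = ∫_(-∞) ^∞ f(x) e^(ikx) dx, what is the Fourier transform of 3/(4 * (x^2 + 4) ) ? 3 * pi * exp(-2 * Abs(k) ) /8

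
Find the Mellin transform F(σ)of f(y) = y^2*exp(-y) gamma(σ + 2)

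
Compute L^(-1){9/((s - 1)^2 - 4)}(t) 9*exp(t)*sinh(2*t)/2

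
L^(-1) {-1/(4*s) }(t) -1/4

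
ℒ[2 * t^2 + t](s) s^(-2) + 4/s^3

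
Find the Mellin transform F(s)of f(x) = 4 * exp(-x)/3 4 * gamma(s)/3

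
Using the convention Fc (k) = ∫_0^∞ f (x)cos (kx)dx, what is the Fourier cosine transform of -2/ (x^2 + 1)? -pi*exp (-k)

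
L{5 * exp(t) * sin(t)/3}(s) 5/(3 * ((s - 1)^2+1))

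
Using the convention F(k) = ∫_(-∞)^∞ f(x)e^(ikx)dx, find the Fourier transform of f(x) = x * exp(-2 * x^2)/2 sqrt(2) * I * sqrt(pi) * k * exp(-k^2/8)/16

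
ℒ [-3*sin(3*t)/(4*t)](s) -3*atan(3/s)/4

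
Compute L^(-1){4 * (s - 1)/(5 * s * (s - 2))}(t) 4 * exp(t) * cosh(t)/5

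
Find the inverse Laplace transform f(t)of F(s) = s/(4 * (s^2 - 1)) cosh(t)/4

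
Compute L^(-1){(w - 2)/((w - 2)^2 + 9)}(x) exp(2 * x) * cos(3 * x)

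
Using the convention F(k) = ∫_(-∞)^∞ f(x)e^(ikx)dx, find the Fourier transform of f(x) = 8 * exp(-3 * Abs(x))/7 48/(7 * (k^2 + 9))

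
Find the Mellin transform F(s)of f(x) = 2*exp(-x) 2*gamma(s)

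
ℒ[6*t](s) 6/s^2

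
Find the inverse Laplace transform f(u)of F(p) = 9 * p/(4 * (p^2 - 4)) 9 * cosh(2 * u)/4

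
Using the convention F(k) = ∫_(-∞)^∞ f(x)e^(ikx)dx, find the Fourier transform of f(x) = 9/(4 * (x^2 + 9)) 3 * pi * exp(-3 * Abs(k))/4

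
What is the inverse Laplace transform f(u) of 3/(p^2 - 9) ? sinh(3*u) 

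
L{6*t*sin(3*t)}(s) 36*s/(s^2 + 9)^2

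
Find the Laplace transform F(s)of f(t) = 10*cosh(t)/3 10*s/(3*(s^2 - 1))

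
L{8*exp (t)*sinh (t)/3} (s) 8/ (3*s*(s - 2))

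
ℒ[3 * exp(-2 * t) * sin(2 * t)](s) 6/((s + 2)^2 + 4)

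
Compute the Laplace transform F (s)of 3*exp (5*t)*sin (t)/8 3/ (8*( (s - 5)^2 + 1))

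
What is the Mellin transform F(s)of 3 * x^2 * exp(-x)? 3 * gamma(s+2)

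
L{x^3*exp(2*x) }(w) 6/(w - 2) ^4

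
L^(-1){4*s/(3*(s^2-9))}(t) 4*cosh(3*t)/3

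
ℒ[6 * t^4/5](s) 144/(5 * s^5)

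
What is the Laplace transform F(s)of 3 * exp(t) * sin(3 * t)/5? 9/(5 * ((s - 1)^2 + 9))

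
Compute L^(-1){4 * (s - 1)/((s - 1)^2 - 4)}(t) 4 * exp(t) * cosh(2 * t)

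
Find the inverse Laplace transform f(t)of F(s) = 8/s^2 8*t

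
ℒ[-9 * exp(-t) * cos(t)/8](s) 9 * (-s - 1)/(8 * ((s+1)^2+1))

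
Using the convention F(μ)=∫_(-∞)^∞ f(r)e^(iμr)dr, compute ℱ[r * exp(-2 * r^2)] sqrt(2) * I * sqrt(pi) * μ * exp(-μ^2/8)/8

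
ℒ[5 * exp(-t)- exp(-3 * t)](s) 5/(s + 1) - 1/(s + 3)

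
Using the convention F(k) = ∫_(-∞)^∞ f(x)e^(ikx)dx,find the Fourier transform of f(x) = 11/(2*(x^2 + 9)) 11*pi*exp(-3*Abs(k))/6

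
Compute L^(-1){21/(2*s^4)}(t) 7*t^3/4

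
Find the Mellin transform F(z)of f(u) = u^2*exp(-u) gamma(z + 2)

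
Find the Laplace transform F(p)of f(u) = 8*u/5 8/(5*p^2)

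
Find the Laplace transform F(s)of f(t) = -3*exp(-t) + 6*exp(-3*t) 6/(s + 3) - 3/(s + 1)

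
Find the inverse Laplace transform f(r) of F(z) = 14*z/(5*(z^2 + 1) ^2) 7*r*sin(r) /5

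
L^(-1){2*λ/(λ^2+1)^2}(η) η*sin(η)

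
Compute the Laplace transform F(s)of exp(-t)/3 1/(3 * (s+1))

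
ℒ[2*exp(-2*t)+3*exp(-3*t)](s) 2/(s+2)+3/(s+3)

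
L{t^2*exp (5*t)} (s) 2/ (s - 5)^3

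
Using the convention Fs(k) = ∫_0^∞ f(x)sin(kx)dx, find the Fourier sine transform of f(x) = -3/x -3*pi/2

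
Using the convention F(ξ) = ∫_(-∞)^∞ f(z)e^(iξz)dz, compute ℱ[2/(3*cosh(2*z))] pi/(3*cosh(pi*ξ/4))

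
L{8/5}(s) 8/(5*s)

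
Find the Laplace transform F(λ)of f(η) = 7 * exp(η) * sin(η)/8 7/(8 * ((λ - 1)^2 + 1))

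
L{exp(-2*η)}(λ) 1/(λ + 2)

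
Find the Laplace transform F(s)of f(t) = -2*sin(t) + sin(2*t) 2/(s^2 + 4) - 2/(s^2 + 1)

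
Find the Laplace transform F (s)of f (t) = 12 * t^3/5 72/ (5 * s^4)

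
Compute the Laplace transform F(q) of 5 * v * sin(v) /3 10 * q/(3 * (q^2 + 1) ^2) 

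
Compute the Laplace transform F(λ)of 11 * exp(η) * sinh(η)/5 11/(5 * λ * (λ - 2))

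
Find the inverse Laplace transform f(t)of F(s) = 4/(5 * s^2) 4 * t/5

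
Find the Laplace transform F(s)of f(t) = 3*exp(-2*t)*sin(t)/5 3/(5*((s + 2)^2 + 1))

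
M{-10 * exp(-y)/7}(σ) -10 * gamma(σ)/7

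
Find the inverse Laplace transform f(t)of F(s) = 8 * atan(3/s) 8 * sin(3 * t)/t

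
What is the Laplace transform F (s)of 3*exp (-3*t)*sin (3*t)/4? 9/ (4*( (s + 3)^2 + 9))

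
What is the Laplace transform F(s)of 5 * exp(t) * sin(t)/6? 5/(6 * ((s - 1)^2 + 1))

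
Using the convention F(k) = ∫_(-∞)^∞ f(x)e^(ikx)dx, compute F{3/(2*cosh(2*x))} 3*pi/(4*cosh(pi*k/4))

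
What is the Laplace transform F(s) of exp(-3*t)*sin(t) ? 1/((s + 3) ^2 + 1) 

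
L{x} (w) w^ (-2)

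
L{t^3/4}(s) 3/(2*s^4) 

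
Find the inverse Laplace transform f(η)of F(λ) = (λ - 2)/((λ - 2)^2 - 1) exp(2*η)*cosh(η)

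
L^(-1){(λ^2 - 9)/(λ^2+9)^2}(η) η * cos(3 * η)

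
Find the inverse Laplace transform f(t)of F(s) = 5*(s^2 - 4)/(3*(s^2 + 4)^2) 5*t*cos(2*t)/3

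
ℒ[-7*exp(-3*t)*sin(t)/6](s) -7/(6*(s + 3)^2 + 6)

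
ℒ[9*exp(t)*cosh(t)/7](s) 9*(s - 1)/(7*s*(s - 2))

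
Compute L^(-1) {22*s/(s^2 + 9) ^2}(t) 11*t*sin(3*t) /3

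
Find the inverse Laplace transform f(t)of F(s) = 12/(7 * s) 12/7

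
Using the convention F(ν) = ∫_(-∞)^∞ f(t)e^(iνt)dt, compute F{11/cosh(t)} 11*pi/cosh(pi*ν/2)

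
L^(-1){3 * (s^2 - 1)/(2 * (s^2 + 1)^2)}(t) 3 * t * cos(t)/2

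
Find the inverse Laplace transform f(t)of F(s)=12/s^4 2*t^3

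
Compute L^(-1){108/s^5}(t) 9*t^4/2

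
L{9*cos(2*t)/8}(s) 9*s/(8*(s^2 + 4))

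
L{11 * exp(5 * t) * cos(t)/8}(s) 11 * (s - 5)/(8 * ((s - 5)^2 + 1))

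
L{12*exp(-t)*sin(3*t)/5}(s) 36/(5*((s + 1)^2 + 9))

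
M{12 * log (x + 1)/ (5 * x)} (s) -12 * pi * csc (pi * s)/ (5 * s - 5)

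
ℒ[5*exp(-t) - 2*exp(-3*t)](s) 5/(s+1) - 2/(s+3) 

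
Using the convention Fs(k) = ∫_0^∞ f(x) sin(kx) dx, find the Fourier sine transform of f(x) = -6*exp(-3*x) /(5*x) -6*atan(k/3) /5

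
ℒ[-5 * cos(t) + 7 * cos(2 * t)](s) 7 * s/(s^2 + 4)-5 * s/(s^2 + 1)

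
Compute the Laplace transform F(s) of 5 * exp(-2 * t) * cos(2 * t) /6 5 * (s + 2) /(6 * ((s + 2) ^2 + 4) ) 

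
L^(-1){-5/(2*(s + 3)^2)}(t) -5*t*exp(-3*t)/2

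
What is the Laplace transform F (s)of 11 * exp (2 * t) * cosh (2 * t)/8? 11 * (s - 2)/ (8 * s * (s - 4))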